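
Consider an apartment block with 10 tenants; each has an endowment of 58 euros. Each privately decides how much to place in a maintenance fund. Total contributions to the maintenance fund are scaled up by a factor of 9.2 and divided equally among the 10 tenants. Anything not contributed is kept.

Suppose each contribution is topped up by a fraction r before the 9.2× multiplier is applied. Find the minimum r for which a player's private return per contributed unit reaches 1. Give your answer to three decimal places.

With matching at rate r, one contributed unit becomes (1 + r) in the maintenance fund and returns 9.2 × (1 + r) / 10 to the contributor.
Setting this equal to 1: 1 + r = 10/9.2 = 1.0870.
So the minimum matching rate is r = 1.0870 − 1 = 0.087.

0.087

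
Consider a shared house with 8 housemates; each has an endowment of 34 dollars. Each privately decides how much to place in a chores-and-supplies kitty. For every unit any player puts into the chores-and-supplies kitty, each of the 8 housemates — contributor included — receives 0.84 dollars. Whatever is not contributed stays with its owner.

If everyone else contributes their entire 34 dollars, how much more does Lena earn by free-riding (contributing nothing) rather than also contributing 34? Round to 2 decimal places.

Switching from a contribution of 34 to 0 lets Lena keep an extra 34 dollars, but lowers the chores-and-supplies kitty by 34, which costs Lena their own share of that drop: 0.84 × 34 = 28.56.
Net gain = 34 − 28.56 = 5.44. The private return per contributed unit (0.84) is below 1, so free-riding is indeed the best response regardless of what the others do.

5.44 dollars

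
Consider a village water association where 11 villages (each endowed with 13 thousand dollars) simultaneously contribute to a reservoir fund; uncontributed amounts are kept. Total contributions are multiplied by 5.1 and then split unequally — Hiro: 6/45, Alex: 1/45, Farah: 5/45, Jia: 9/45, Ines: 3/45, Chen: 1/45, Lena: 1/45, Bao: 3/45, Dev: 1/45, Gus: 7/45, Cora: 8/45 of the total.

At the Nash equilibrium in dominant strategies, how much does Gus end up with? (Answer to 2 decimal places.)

23.31 thousand dollars

Player j's private return per contributed unit is 5.1 × (j's share). Contributing is weakly dominant for j when that share is at least 1/5.1 = 0.1961, and contributing 0 is dominant otherwise.
The only share above 0.1961 is Jia's 9/45, contributing 13; the remaining 10 contribute 0. Total contributed: 13.
Gus keeps 13 and receives 5.1 × 13 × 7/45 = 10.31 from the reservoir fund, for a payoff of 23.31.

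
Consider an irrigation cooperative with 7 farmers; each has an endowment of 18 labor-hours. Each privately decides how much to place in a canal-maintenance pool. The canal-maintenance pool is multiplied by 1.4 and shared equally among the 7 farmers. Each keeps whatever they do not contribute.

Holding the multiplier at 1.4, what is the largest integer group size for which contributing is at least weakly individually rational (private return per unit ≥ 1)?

1

Private return per unit is 1.4/(group size), which is ≥ 1 whenever the group size is ≤ 1.4.
The largest such integer is 1.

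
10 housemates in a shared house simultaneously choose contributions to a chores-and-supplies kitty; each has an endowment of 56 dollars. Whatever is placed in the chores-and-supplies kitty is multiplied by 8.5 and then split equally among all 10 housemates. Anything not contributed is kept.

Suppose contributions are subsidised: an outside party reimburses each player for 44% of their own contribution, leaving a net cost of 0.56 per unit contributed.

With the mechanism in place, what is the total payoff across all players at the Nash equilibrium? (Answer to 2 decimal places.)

Under the mechanism each unit contributed yields (8.5/10) / 0.56 = 1.5179 back to its contributor per unit of net cost, which exceeds 1, making full contribution the dominant choice for everyone.
So the Nash equilibrium is full contribution by all 10; the group earns 10 × (56 × 0.44 + 8.5 × 56) = 5006.40.

5006.40 dollars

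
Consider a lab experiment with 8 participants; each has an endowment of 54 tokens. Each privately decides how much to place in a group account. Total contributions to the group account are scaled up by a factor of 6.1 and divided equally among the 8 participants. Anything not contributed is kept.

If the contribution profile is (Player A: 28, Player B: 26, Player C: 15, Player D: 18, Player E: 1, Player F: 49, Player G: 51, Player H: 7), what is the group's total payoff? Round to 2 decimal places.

Total contributed: 28 + 26 + 15 + 18 + 1 + 49 + 51 + 7 = 195; total kept: 8 × 54 − 195 = 237.
The group account pays out 6.1 × 195 = 1189.50 in aggregate.
Group total = 237 + 1189.50 = 1426.50.

1426.50 tokens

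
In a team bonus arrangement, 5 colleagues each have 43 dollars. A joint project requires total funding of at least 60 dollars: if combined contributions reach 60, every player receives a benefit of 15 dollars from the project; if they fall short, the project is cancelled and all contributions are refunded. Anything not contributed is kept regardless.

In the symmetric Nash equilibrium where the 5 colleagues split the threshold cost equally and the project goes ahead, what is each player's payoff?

Equal share of the threshold: 60/5 = 12.
At this profile no one gains by cutting their contribution: any cut drops the total below 60, the project is cancelled, contributions are refunded, and the deviator ends with 43, which is less than 43 − 12 + 15 = 46. Contributing more than 12 just wastes the excess. So contributing exactly 12 is a best response.
Each player's payoff: 43 − 12 + 15 = 46.

46 dollars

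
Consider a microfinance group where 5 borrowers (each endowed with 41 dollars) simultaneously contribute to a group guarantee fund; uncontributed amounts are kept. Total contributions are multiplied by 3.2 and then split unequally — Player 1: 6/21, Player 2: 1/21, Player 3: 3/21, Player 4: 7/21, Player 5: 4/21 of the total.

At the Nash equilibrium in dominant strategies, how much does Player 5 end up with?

65.99 dollars

Player j's private return per contributed unit is 3.2 × (j's share). Contributing is weakly dominant for j when that share is at least 1/3.2 = 0.3125, and contributing 0 is dominant otherwise.
The only share above 0.3125 is Player 4's 7/21, contributing 41; the remaining 4 contribute 0. Total contributed: 41.
Player 5 keeps 41 and receives 3.2 × 41 × 4/21 = 24.99 from the group guarantee fund, for a payoff of 65.99.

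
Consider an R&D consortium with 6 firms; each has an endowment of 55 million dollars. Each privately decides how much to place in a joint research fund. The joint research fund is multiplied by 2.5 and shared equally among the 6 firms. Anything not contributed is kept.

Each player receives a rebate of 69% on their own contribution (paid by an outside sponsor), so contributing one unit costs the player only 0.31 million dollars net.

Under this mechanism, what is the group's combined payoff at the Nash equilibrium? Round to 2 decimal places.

1052.70 million dollars

The effective private return per unit is now (2.5/6) / 0.31 = 1.3441 > 1, so every player's dominant strategy flips to full contribution.
So the Nash equilibrium is full contribution by all 6; the group earns 6 × (55 × 0.69 + 2.5 × 55) = 1052.70.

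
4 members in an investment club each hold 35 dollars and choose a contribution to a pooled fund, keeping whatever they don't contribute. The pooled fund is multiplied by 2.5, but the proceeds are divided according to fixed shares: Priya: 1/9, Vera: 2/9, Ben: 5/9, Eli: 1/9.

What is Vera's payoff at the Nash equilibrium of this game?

For player j, contributing a unit is worthwhile iff 2.5 × (j's share) ≥ 1, i.e. iff j's share is at least 0.4000.
Ben alone (share 5/9) is above the threshold, contributing 35; the remaining 3 contribute 0. Total contributed: 35.
Vera keeps 35 and receives 2.5 × 35 × 2/9 = 19.44 from the pooled fund, for a payoff of 54.44.

54.44 dollars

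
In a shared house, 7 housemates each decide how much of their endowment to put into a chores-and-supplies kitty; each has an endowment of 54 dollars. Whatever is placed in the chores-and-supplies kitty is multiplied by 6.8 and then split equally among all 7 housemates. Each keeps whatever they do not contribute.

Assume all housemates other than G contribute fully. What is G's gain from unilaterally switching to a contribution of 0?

Switching from a contribution of 54 to 0 lets G keep an extra 54 dollars, but lowers the chores-and-supplies kitty by 54, which costs G their own share of that drop: 6.8/7 × 54 = 52.46.
Net gain = 54 − 52.46 = 1.54. The private return per contributed unit (0.9714) is below 1, so free-riding is indeed the best response regardless of what the others do.

1.54 dollars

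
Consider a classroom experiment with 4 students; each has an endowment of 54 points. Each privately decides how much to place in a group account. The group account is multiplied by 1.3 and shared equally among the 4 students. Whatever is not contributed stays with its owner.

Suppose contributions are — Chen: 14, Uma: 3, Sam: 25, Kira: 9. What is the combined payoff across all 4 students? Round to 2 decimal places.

Total contributed: 14 + 3 + 25 + 9 = 51; total kept: 4 × 54 − 51 = 165.
The group account pays out 1.3 × 51 = 66.30 in aggregate.
Group total = 165 + 66.30 = 231.30.

231.30 points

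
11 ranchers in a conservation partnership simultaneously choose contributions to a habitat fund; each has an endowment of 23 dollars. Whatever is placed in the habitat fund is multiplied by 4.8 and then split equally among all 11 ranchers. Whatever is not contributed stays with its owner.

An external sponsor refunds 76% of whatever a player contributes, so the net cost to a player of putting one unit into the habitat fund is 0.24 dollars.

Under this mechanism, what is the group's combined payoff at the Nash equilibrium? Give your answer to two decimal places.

1406.68 dollars

The effective private return per unit is now (4.8/11) / 0.24 = 1.8182 > 1, so every player's dominant strategy flips to full contribution.
At the Nash equilibrium everyone contributes 23. Group total payoff = 11 × (23 × 0.76 + 4.8 × 23) = 1406.68.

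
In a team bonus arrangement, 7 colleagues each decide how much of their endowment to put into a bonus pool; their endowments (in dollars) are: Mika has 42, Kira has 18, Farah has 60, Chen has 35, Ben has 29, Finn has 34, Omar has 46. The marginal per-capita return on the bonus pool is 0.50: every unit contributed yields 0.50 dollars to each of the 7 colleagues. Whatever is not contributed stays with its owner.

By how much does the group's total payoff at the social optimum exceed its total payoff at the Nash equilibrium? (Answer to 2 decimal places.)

660.00 dollars

The private return per contributed unit is 0.50 < 1 for everyone, so the Nash equilibrium is zero contribution and the group total is Σ E_j = 42 + 18 + 60 + 35 + 29 + 34 + 46 = 264.
Each contributed unit returns 3.500 to the group, so the social optimum is full contribution by everyone: group total = 3.500 × 264 = 924.00.
Efficiency loss = (3.500 − 1) × 264 = 660.00.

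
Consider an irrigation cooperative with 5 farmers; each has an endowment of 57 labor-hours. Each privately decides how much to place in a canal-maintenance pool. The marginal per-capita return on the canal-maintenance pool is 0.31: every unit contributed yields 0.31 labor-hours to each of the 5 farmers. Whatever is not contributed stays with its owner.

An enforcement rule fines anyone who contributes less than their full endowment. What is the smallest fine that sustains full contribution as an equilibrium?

Given the others contribute fully, the best deviation is to contribute 0 (any partial contribution still incurs the fine and gives up units whose private return 0.31 is below 1).
Deviating from 57 to 0 saves 57 labor-hours but forfeits the deviator's share of the drop in the canal-maintenance pool: 0.31 × 57 = 17.67.
So the deviation gain is 57 − 17.67 = 39.33, and the fine must be at least 39.33 labor-hours to wipe it out.

39.33 labor-hours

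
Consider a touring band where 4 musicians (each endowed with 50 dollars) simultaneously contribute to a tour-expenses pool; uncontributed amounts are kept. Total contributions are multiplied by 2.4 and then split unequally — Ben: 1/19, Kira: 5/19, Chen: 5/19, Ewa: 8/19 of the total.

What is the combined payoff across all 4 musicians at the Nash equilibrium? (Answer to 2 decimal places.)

Each unit j contributes comes back to j as 2.4 × (j's share), so j prefers to contribute only if that share exceeds 1/2.4 = 0.4167; otherwise keeping the unit dominates.
The only share above 0.4167 is Ewa's 8/19, contributing 50; the remaining 3 contribute 0. Total contributed: 50.
The tour-expenses pool pays out 2.4 × 50 = 120.00 in total (split across the unequal shares, but the aggregate is all that matters for the group sum).
The 3 free-riders keep 50 each, adding 150. Group total = 150 + 120.00 = 270.00.

270.00 dollars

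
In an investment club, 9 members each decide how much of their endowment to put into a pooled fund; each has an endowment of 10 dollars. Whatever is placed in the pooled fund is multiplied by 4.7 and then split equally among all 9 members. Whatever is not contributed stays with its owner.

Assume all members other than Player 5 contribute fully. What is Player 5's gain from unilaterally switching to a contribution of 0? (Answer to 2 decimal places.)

4.78 dollars

Switching from a contribution of 10 to 0 lets Player 5 keep an extra 10 dollars, but lowers the pooled fund by 10, which costs Player 5 their own share of that drop: 4.7/9 × 10 = 5.22.
Net gain = 10 − 5.22 = 4.78. The private return per contributed unit (0.5222) is below 1, so free-riding is indeed the best response regardless of what the others do.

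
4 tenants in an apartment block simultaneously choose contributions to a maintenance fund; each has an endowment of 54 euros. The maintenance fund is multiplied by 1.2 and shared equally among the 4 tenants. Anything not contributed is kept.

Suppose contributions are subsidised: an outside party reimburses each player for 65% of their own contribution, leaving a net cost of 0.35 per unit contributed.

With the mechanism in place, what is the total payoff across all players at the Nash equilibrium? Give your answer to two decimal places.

The effective private return is (1.2/4) / 0.35 = 0.8571, which is still under 1, so the mechanism doesn't change anyone's dominant strategy: zero contribution.
At the Nash equilibrium no one contributes; group total payoff = 4 × 54 = 216.

216.00 euros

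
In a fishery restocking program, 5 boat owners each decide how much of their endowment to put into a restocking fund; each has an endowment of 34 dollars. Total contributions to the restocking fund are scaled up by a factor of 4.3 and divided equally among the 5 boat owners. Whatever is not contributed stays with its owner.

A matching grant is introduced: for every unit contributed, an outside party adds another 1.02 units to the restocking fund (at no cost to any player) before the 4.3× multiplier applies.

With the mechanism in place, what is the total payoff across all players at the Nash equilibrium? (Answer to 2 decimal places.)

With the mechanism, a contributed unit returns 4.3 × 2.02 / 5 = 1.7372 per unit of net cost to the contributor — now above 1 — so contributing fully is weakly dominant for every player.
So the Nash equilibrium is full contribution by all 5; the group earns 4.3 × 2.02 × 170 = 1476.62.

1476.62 dollars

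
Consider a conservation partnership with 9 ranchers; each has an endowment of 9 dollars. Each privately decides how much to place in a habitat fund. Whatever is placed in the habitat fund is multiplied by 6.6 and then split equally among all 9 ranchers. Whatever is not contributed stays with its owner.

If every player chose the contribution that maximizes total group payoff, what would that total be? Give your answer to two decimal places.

534.60 dollars

Each contributed unit returns 6.600 to the group as a whole (0.7333 to each of 9 players), which exceeds 1, so the social optimum is full contribution: group total = 6.600 × 81 = 534.60.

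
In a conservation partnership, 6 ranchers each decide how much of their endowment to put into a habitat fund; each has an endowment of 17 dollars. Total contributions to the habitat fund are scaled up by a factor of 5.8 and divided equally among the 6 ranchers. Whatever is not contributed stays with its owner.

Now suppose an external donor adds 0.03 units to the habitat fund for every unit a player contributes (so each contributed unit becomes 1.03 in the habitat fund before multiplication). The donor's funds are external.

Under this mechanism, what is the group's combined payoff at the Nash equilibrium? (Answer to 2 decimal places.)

The effective private return is 5.8 × 1.03 / 6 = 0.9957, which is still under 1, so the mechanism doesn't change anyone's dominant strategy: zero contribution.
Everyone keeps their endowment and the group total is 6 × 17 = 102.

102.00 dollars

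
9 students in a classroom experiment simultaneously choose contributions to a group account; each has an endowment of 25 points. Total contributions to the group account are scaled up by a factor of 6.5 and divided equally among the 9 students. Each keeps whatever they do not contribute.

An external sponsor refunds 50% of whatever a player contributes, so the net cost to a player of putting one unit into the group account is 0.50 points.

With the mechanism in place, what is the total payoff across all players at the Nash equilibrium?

The effective private return per unit is now (6.5/9) / 0.50 = 1.4444 > 1, so every player's dominant strategy flips to full contribution.
So the Nash equilibrium is full contribution by all 9; the group earns 9 × (25 × 0.50 + 6.5 × 25) = 1575.00.

1575.00 points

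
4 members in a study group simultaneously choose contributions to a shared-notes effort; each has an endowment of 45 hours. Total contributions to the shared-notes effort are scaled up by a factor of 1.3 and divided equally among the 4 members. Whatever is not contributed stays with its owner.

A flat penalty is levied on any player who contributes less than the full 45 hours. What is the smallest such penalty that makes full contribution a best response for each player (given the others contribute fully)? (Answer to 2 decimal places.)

Given the others contribute fully, the best deviation is to contribute 0 (any partial contribution still incurs the fine and gives up units whose private return 0.3250 is below 1).
Deviating from 45 to 0 saves 45 hours but forfeits the deviator's share of the drop in the shared-notes effort: 1.3/4 × 45 = 14.62.
So the deviation gain is 45 − 14.62 = 30.38, and the fine must be at least 30.38 hours to wipe it out.

30.38 hours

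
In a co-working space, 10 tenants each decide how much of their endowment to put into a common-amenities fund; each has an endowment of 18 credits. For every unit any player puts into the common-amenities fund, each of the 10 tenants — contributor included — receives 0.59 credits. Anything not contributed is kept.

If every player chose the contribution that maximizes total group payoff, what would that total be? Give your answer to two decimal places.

1062.00 credits

Each contributed unit returns 5.900 to the group as a whole (0.59 to each of 10 players), which exceeds 1, so the social optimum is full contribution: group total = 5.900 × 180 = 1062.00.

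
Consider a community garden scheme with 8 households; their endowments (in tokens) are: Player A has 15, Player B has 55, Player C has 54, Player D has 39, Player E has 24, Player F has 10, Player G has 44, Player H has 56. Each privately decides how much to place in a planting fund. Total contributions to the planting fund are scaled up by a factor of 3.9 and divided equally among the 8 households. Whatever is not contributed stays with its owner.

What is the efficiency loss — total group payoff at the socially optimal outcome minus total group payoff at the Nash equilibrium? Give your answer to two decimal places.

The private return per contributed unit is 3.9/8 = 0.4875 < 1 for every player regardless of endowment, so the Nash equilibrium is zero contribution and the group total is Σ E_j = 15 + 55 + 54 + 39 + 24 + 10 + 44 + 56 = 297.
Each contributed unit returns 3.900 to the group, so the social optimum is full contribution by everyone: group total = 3.900 × 297 = 1158.30.
Efficiency loss = (3.900 − 1) × 297 = 861.30.

861.30 tokens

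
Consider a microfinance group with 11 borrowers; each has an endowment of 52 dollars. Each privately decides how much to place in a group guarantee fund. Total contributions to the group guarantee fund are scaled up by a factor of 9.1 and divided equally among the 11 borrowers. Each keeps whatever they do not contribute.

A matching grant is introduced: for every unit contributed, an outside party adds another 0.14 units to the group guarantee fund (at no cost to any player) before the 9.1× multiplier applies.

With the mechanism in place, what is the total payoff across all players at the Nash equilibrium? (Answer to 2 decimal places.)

The effective private return is 9.1 × 1.14 / 11 = 0.9431, which is still under 1, so the mechanism doesn't change anyone's dominant strategy: zero contribution.
At the Nash equilibrium no one contributes; group total payoff = 11 × 52 = 572.

572.00 dollars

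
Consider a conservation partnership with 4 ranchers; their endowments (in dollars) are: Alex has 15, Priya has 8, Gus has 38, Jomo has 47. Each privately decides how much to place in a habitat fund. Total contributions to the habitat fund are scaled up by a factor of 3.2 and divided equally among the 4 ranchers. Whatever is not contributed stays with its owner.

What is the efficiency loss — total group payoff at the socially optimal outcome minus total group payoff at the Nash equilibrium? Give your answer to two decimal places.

237.60 dollars

The private return per contributed unit is 3.2/4 = 0.8000 < 1 for every player regardless of endowment, so the Nash equilibrium is zero contribution and the group total is Σ E_j = 15 + 8 + 38 + 47 = 108.
Each contributed unit returns 3.200 to the group, so the social optimum is full contribution by everyone: group total = 3.200 × 108 = 345.60.
Efficiency loss = (3.200 − 1) × 108 = 237.60.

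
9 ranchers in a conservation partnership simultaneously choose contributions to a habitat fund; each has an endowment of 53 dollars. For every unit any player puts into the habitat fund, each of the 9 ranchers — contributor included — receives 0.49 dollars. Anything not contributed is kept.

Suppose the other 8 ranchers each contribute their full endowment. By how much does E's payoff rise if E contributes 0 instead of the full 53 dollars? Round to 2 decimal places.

Switching from a contribution of 53 to 0 lets E keep an extra 53 dollars, but lowers the habitat fund by 53, which costs E their own share of that drop: 0.49 × 53 = 25.97.
Net gain = 53 − 25.97 = 27.03. The private return per contributed unit (0.49) is below 1, so free-riding is indeed the best response regardless of what the others do.

27.03 dollars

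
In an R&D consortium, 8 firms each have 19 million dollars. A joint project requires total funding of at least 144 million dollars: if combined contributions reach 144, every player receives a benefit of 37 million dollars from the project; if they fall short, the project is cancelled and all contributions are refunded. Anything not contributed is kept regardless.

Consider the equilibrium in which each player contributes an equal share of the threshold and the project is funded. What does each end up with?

38 million dollars

Equal share of the threshold: 144/8 = 18.
At this profile no one gains by cutting their contribution: any cut drops the total below 144, the project is cancelled, contributions are refunded, and the deviator ends with 19, which is less than 19 − 18 + 37 = 38. Contributing more than 18 just wastes the excess. So contributing exactly 18 is a best response.
Each player's payoff: 19 − 18 + 37 = 38.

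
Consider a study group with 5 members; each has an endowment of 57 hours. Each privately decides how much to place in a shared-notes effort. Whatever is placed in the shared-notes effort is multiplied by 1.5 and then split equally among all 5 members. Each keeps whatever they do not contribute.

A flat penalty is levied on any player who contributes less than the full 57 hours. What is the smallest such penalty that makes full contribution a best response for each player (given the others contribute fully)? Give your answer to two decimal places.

Given the others contribute fully, the best deviation is to contribute 0 (any partial contribution still incurs the fine and gives up units whose private return 0.3000 is below 1).
Deviating from 57 to 0 saves 57 hours but forfeits the deviator's share of the drop in the shared-notes effort: 1.5/5 × 57 = 17.10.
So the deviation gain is 57 − 17.10 = 39.90, and the fine must be at least 39.90 hours to wipe it out.

39.90 hours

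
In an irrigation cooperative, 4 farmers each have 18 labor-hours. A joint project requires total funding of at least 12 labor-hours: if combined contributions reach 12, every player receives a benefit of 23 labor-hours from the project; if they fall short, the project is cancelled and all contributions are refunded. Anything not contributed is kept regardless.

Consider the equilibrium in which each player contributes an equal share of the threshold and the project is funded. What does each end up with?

38 labor-hours

Equal share of the threshold: 12/4 = 3.
At this profile no one gains by cutting their contribution: any cut drops the total below 12, the project is cancelled, contributions are refunded, and the deviator ends with 18, which is less than 18 − 3 + 23 = 38. Contributing more than 3 just wastes the excess. So contributing exactly 3 is a best response.
Each player's payoff: 18 − 3 + 23 = 38.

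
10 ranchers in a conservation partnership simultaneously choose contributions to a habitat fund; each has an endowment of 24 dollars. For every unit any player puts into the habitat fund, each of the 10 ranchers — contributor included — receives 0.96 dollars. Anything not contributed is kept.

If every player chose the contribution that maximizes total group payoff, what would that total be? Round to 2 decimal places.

Each contributed unit returns 9.600 to the group as a whole (0.96 to each of 10 players), which exceeds 1, so the social optimum is full contribution: group total = 9.600 × 240 = 2304.00.

2304.00 dollars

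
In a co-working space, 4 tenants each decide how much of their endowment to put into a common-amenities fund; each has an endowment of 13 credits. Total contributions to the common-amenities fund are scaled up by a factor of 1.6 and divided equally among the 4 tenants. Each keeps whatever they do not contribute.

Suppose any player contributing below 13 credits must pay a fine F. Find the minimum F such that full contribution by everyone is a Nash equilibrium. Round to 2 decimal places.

7.80 credits

Given the others contribute fully, the best deviation is to contribute 0 (any partial contribution still incurs the fine and gives up units whose private return 0.4000 is below 1).
Deviating from 13 to 0 saves 13 credits but forfeits the deviator's share of the drop in the common-amenities fund: 1.6/4 × 13 = 5.20.
So the deviation gain is 13 − 5.20 = 7.80, and the fine must be at least 7.80 credits to wipe it out.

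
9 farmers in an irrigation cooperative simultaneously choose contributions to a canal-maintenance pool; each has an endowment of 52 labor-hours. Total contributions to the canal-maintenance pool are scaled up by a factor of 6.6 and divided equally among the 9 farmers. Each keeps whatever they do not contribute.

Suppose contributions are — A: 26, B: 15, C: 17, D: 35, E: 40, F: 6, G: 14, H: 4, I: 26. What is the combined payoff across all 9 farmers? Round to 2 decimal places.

1492.80 labor-hours

Total contributed: 26 + 15 + 17 + 35 + 40 + 6 + 14 + 4 + 26 = 183; total kept: 9 × 52 − 183 = 285.
The canal-maintenance pool pays out 6.6 × 183 = 1207.80 in aggregate.
Group total = 285 + 1207.80 = 1492.80.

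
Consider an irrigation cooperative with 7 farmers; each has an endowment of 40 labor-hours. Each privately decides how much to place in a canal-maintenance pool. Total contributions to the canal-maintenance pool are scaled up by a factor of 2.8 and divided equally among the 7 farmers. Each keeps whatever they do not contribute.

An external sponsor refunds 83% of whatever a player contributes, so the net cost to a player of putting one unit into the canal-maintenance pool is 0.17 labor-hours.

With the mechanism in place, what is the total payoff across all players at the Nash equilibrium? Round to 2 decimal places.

The effective private return per unit is now (2.8/7) / 0.17 = 2.3529 > 1, so every player's dominant strategy flips to full contribution.
So the Nash equilibrium is full contribution by all 7; the group earns 7 × (40 × 0.83 + 2.8 × 40) = 1016.40.

1016.40 labor-hours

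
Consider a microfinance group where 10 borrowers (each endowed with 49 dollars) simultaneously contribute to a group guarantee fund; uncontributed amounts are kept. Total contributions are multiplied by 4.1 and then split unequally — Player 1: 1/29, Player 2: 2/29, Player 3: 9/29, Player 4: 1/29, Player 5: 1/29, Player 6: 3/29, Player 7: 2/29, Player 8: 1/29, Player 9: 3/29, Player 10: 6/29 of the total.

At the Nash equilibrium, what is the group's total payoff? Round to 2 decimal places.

641.90 dollars

Player j's private return per contributed unit is 4.1 × (j's share). Contributing is weakly dominant for j when that share is at least 1/4.1 = 0.2439, and contributing 0 is dominant otherwise.
Only Player 3 (9/29) clears that bar, contributing 49; the remaining 9 contribute 0. Total contributed: 49.
The group guarantee fund pays out 4.1 × 49 = 200.90 in total (split across the unequal shares, but the aggregate is all that matters for the group sum).
The 9 free-riders keep 49 each, adding 441. Group total = 441 + 200.90 = 641.90.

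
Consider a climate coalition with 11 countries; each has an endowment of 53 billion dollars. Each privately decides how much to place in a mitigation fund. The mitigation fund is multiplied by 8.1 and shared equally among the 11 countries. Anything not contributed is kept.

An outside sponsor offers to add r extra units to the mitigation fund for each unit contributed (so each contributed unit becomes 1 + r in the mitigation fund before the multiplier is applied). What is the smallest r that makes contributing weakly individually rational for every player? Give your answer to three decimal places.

With matching at rate r, one contributed unit becomes (1 + r) in the mitigation fund and returns 8.1 × (1 + r) / 11 to the contributor.
Setting this equal to 1: 1 + r = 11/8.1 = 1.3580.
So the minimum matching rate is r = 1.3580 − 1 = 0.358.

0.358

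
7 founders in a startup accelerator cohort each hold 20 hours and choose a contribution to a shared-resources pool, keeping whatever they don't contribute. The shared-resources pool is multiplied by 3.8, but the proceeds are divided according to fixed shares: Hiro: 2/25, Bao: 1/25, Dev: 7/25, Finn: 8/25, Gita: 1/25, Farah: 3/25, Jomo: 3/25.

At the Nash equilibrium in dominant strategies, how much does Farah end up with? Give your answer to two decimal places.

38.24 hours

Each unit j contributes comes back to j as 3.8 × (j's share), so j prefers to contribute only if that share exceeds 1/3.8 = 0.2632; otherwise keeping the unit dominates.
Dev and Finn are above the threshold, contributing 20 each; the remaining 5 contribute 0. Total contributed: 40.
Farah keeps 20 and receives 3.8 × 40 × 3/25 = 18.24 from the shared-resources pool, for a payoff of 38.24.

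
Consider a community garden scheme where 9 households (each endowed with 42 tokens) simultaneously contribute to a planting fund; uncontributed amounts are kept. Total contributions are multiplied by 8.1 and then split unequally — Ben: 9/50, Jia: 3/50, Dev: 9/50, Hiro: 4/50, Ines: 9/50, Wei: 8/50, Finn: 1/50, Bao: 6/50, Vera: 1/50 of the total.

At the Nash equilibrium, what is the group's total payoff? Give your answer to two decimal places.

Each unit j contributes comes back to j as 8.1 × (j's share), so j prefers to contribute only if that share exceeds 1/8.1 = 0.1235; otherwise keeping the unit dominates.
The shares above 0.1235 belong to Ben, Dev, Ines and Wei, contributing 42 each; the remaining 5 contribute 0. Total contributed: 168.
The planting fund pays out 8.1 × 168 = 1360.80 in total (split across the unequal shares, but the aggregate is all that matters for the group sum).
The 5 free-riders keep 42 each, adding 210. Group total = 210 + 1360.80 = 1570.80.

1570.80 tokens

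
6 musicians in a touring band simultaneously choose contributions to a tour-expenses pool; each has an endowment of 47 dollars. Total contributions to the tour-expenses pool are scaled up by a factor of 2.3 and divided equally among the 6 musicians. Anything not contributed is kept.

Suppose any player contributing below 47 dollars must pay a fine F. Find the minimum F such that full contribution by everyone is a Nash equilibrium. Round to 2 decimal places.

28.98 dollars

Given the others contribute fully, the best deviation is to contribute 0 (any partial contribution still incurs the fine and gives up units whose private return 0.3833 is below 1).
Deviating from 47 to 0 saves 47 dollars but forfeits the deviator's share of the drop in the tour-expenses pool: 2.3/6 × 47 = 18.02.
So the deviation gain is 47 − 18.02 = 28.98, and the fine must be at least 28.98 dollars to wipe it out.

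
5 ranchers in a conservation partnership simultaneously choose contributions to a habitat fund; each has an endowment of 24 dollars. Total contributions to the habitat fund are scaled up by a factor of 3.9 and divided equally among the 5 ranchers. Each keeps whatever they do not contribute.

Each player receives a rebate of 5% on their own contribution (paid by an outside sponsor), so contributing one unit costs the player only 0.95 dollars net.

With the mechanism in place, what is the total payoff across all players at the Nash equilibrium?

Even with the mechanism, each unit contributed returns only (3.9/5) / 0.95 = 0.8211 per unit of net cost, so contributing nothing is still dominant.
At the Nash equilibrium no one contributes; group total payoff = 5 × 24 = 120.

120.00 dollars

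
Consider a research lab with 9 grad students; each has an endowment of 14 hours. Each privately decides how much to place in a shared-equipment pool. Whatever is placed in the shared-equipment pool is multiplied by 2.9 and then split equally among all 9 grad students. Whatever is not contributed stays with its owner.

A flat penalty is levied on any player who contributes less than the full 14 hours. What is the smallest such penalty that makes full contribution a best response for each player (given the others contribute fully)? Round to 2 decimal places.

Given the others contribute fully, the best deviation is to contribute 0 (any partial contribution still incurs the fine and gives up units whose private return 0.3222 is below 1).
Deviating from 14 to 0 saves 14 hours but forfeits the deviator's share of the drop in the shared-equipment pool: 2.9/9 × 14 = 4.51.
So the deviation gain is 14 − 4.51 = 9.49, and the fine must be at least 9.49 hours to wipe it out.

9.49 hours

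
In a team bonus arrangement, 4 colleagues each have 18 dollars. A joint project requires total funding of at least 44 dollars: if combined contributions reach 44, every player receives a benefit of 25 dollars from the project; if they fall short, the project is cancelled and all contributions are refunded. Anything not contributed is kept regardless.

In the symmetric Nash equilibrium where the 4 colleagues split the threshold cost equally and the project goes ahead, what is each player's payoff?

Equal share of the threshold: 44/4 = 11.
At this profile no one gains by cutting their contribution: any cut drops the total below 44, the project is cancelled, contributions are refunded, and the deviator ends with 18, which is less than 18 − 11 + 25 = 32. Contributing more than 11 just wastes the excess. So contributing exactly 11 is a best response.
Each player's payoff: 18 − 11 + 25 = 32.

32 dollars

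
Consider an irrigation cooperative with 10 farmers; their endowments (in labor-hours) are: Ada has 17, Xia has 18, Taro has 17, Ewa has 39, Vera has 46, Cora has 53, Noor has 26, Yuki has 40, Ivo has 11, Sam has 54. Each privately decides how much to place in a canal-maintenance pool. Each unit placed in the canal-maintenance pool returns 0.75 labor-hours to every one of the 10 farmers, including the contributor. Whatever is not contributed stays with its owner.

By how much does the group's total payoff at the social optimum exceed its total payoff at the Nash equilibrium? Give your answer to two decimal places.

The private return per contributed unit is 0.75 < 1 for everyone, so the Nash equilibrium is zero contribution and the group total is Σ E_j = 17 + 18 + 17 + 39 + 46 + 53 + 26 + 40 + 11 + 54 = 321.
Each contributed unit returns 7.500 to the group, so the social optimum is full contribution by everyone: group total = 7.500 × 321 = 2407.50.
Efficiency loss = (7.500 − 1) × 321 = 2086.50.

2086.50 labor-hours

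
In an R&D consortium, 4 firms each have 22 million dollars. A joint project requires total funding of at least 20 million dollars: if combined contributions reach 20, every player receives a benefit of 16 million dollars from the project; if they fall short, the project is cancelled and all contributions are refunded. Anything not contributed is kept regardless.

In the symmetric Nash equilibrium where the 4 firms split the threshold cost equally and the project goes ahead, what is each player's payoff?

33 million dollars

Equal share of the threshold: 20/4 = 5.
At this profile no one gains by cutting their contribution: any cut drops the total below 20, the project is cancelled, contributions are refunded, and the deviator ends with 22, which is less than 22 − 5 + 16 = 33. Contributing more than 5 just wastes the excess. So contributing exactly 5 is a best response.
Each player's payoff: 22 − 5 + 16 = 33.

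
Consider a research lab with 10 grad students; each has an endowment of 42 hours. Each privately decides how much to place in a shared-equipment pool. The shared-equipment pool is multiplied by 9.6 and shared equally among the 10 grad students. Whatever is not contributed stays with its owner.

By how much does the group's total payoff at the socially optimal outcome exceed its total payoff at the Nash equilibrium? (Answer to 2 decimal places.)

3612.00 hours

Each contributed unit returns 9.6/10 = 0.9600 to its contributor — below 1 — so contributing 0 is dominant for every player. At the Nash equilibrium everyone keeps their 42, and the group total is 10 × 42 = 420.
Each contributed unit returns 9.600 to the group as a whole (0.9600 to each of 10 players), which exceeds 1, so the social optimum is full contribution: group total = 9.600 × 420 = 4032.00.
Efficiency loss = 4032.00 − 420 = 3612.00.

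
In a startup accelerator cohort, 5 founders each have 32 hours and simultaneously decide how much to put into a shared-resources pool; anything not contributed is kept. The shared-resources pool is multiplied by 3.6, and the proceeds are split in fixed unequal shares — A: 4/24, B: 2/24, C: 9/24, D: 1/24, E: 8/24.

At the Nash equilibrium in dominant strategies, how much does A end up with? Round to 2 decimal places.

70.40 hours

A player with share s gets back 3.6·s per unit contributed, so full contribution is dominant for anyone with s > 1/3.6 = 0.2778 and zero contribution is dominant for anyone below.
C and E are above the threshold, contributing 32 each; the remaining 3 contribute 0. Total contributed: 64.
A keeps 32 and receives 3.6 × 64 × 4/24 = 38.40 from the shared-resources pool, for a payoff of 70.40.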